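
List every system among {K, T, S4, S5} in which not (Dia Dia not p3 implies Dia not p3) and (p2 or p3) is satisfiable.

T-tableau for the formula:
1. not (Dia Dia not p3 implies Dia not p3) and (p2 or p3), u
2. not (Dia Dia not p3 implies Dia not p3), u
3. p2 or p3, u
4. Dia Dia not p3, u
5. not Dia not p3, u
6. p3, u
7. Dia not p3, v
8. p3, v
9. not p3, w
Accessibility: uRu, uRv, vRv, vRw, wRw
Complete open branch: satisfiable in T, hence also in K (this T-model is also a K-model).
S4-tableau for the formula:
1. not (Dia Dia not p3 implies Dia not p3) and (p2 or p3), u
2. not (Dia Dia not p3 implies Dia not p3), u
3. p2 or p3, u
4. Dia Dia not p3, u
5. not Dia not p3, u
6. p3, u
7. Dia not p3, v
8. p3, v
9. not p3, w
10. p3, w
Accessibility: uRu, uRv, uRw, vRv, vRw, wRw
Branch closes: p3 and not p3 both at w.
Every branch closes (one shown): unsatisfiable in S4, hence also in S5 (every S5-frame is an S4-frame).

K, T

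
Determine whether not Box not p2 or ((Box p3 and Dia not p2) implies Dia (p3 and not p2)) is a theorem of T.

Yes, valid

Tableau for the negation not (not Box not p2 or ((Box p3 and Dia not p2) implies Dia (p3 and not p2))):
1. not (not Box not p2 or ((Box p3 and Dia not p2) implies Dia (p3 and not p2))), w0
2. Box not p2, w0
3. not ((Box p3 and Dia not p2) implies Dia (p3 and not p2)), w0
4. Box p3 and Dia not p2, w0
5. not Dia (p3 and not p2), w0
6. Box p3, w0
7. Dia not p2, w0
8. not p2, w0
9. not (p3 and not p2), w0
10. p3, w0
11. p2, w0
Accessibility: w0Rw0
Branch closes: p2 and not p2 both at w0.
Every branch of the negation's tableau closes; the branch above is one of them.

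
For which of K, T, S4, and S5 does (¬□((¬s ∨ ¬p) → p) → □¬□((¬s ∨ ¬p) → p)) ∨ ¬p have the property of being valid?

S5-tableau for the negation ¬((¬□((¬s ∨ ¬p) → p) → □¬□((¬s ∨ ¬p) → p)) ∨ ¬p):
1. ¬((¬□((¬s ∨ ¬p) → p) → □¬□((¬s ∨ ¬p) → p)) ∨ ¬p), 0
2. ¬(¬□((¬s ∨ ¬p) → p) → □¬□((¬s ∨ ¬p) → p)), 0
3. p, 0
4. ¬□((¬s ∨ ¬p) → p), 0
5. ¬□¬□((¬s ∨ ¬p) → p), 0
6. ¬((¬s ∨ ¬p) → p), 1
7. ¬s ∨ ¬p, 1
8. ¬p, 1
9. □((¬s ∨ ¬p) → p), 2
10. (¬s ∨ ¬p) → p, 0
11. (¬s ∨ ¬p) → p, 1
12. (¬s ∨ ¬p) → p, 2
13. ¬(¬s ∨ ¬p), 0
14. s, 0
15. ¬(¬s ∨ ¬p), 1
16. s, 1
17. p, 1
Accessibility: 0R0, 0R1, 0R2, 1R0, 1R1, 1R2, 2R0, 2R1, 2R2
Branch closes: p and ¬p both at 1.
Every branch closes (one shown): valid in S5.
S4-tableau for the negation ¬((¬□((¬s ∨ ¬p) → p) → □¬□((¬s ∨ ¬p) → p)) ∨ ¬p):
1. ¬((¬□((¬s ∨ ¬p) → p) → □¬□((¬s ∨ ¬p) → p)) ∨ ¬p), 0
2. ¬(¬□((¬s ∨ ¬p) → p) → □¬□((¬s ∨ ¬p) → p)), 0
3. p, 0
4. ¬□((¬s ∨ ¬p) → p), 0
5. ¬□¬□((¬s ∨ ¬p) → p), 0
6. ¬((¬s ∨ ¬p) → p), 1
7. ¬s ∨ ¬p, 1
8. ¬p, 1
9. □((¬s ∨ ¬p) → p), 2
10. (¬s ∨ ¬p) → p, 2
11. p, 2
Accessibility: 0R0, 0R1, 0R2, 1R1, 2R2
Complete open branch: countermodel on an S4-frame, so not valid in S4, nor in K, T (the same frame is also a K-frame and a T-frame).

S5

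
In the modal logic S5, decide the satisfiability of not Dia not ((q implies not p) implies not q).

1. not Dia not ((q implies not p) implies not q), w0
2. (q implies not p) implies not q, w0   [neg-Dia-rule on 1 via w0Rw0]
3. not q, w0   [implies-rule on 2 (branches; this branch)]
Accessibility: w0Rw0

Yes, satisfiable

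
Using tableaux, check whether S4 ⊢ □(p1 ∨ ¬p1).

Tableau for the negation ¬□(p1 ∨ ¬p1):
1. ¬□(p1 ∨ ¬p1), w0
2. ¬(p1 ∨ ¬p1), w1
3. ¬p1, w1
4. p1, w1
Accessibility: w0Rw0, w0Rw1, w1Rw1
Branch closes: p1 and ¬p1 both at w1.
Every branch of the negation's tableau closes; the branch above is one of them.

Valid in S4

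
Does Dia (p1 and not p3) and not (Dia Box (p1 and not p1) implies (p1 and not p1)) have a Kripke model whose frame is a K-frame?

Yes, satisfiable

1. Dia (p1 and not p3) and not (Dia Box (p1 and not p1) implies (p1 and not p1)), w0
2. Dia (p1 and not p3), w0   [and-rule on 1]
3. not (Dia Box (p1 and not p1) implies (p1 and not p1)), w0   [and-rule on 1]
4. Dia Box (p1 and not p1), w0   [neg-implies-rule on 3]
5. not (p1 and not p1), w0   [neg-implies-rule on 3]
6. p1, w0   [neg-and-rule on 5 (branches; this branch)]
7. p1 and not p3, w1   [Dia-rule on 2: fresh world w1, w0Rw1]
8. p1, w1   [and-rule on 7]
9. not p3, w1   [and-rule on 7]
10. Box (p1 and not p1), w2   [Dia-rule on 4: fresh world w2, w0Rw2]
Accessibility: w0Rw1, w0Rw2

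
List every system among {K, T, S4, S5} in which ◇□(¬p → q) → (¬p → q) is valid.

S5

S5-tableau for the negation ¬(◇□(¬p → q) → (¬p → q)):
1. ¬(◇□(¬p → q) → (¬p → q)), 0
2. ◇□(¬p → q), 0   [¬→-rule on 1]
3. ¬(¬p → q), 0   [¬→-rule on 1]
4. ¬p, 0   [¬→-rule on 3]
5. ¬q, 0   [¬→-rule on 3]
6. □(¬p → q), 1   [◇-rule on 2: fresh world 1, 0R1]
7. ¬p → q, 0   [□-rule on 6 via 1R0]
8. ¬p → q, 1   [□-rule on 6 via 1R1]
9. q, 0   [→-rule on 7 (branches; this branch)]
Accessibility: 0R0, 0R1, 1R0, 1R1
Branch closes: q and ¬q both at 0.
Every branch closes (one shown): valid in S5.
S4-tableau for the negation ¬(◇□(¬p → q) → (¬p → q)):
1. ¬(◇□(¬p → q) → (¬p → q)), 0
2. ◇□(¬p → q), 0   [¬→-rule on 1]
3. ¬(¬p → q), 0   [¬→-rule on 1]
4. ¬p, 0   [¬→-rule on 3]
5. ¬q, 0   [¬→-rule on 3]
6. □(¬p → q), 1   [◇-rule on 2: fresh world 1, 0R1]
7. ¬p → q, 1   [□-rule on 6 via 1R1]
8. q, 1   [→-rule on 7 (branches; this branch)]
Accessibility: 0R0, 0R1, 1R1
Complete open branch: countermodel on an S4-frame, so not valid in S4, nor in K, T (the same frame is also a K-frame and a T-frame).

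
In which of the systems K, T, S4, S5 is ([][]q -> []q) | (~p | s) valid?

K-tableau for the negation ~(([][]q -> []q) | (~p | s)):
1. ~(([][]q -> []q) | (~p | s)), w0
2. ~([][]q -> []q), w0   [~|-rule on 1]
3. ~(~p | s), w0   [~|-rule on 1]
4. [][]q, w0   [~->-rule on 2]
5. ~[]q, w0   [~->-rule on 2]
6. p, w0   [~|-rule on 3]
7. ~s, w0   [~|-rule on 3]
8. ~q, w1   [~[]-rule on 5: fresh world w1, w0Rw1]
9. []q, w1   [[]-rule on 4 via w0Rw1]
Accessibility: w0Rw1
Complete open branch: countermodel on a K-frame, so not valid in K.
T-tableau for the negation ~(([][]q -> []q) | (~p | s)):
1. ~(([][]q -> []q) | (~p | s)), w0
2. ~([][]q -> []q), w0   [~|-rule on 1]
3. ~(~p | s), w0   [~|-rule on 1]
4. [][]q, w0   [~->-rule on 2]
5. ~[]q, w0   [~->-rule on 2]
6. p, w0   [~|-rule on 3]
7. ~s, w0   [~|-rule on 3]
8. []q, w0   [[]-rule on 4 via w0Rw0]
9. q, w0   [[]-rule on 8 via w0Rw0]
10. ~q, w1   [~[]-rule on 5: fresh world w1, w0Rw1]
11. []q, w1   [[]-rule on 4 via w0Rw1]
12. q, w1   [[]-rule on 8 via w0Rw1]
Accessibility: w0Rw0, w0Rw1, w1Rw1
Branch closes: q and ~q both at w1.
Every branch closes (one shown): valid in T, hence also in S4, S5 (every theorem of T is a theorem of S4 and S5).

T, S4, S5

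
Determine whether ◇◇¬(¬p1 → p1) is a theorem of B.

No, not valid

Tableau for the negation ¬◇◇¬(¬p1 → p1):
1. ¬◇◇¬(¬p1 → p1), w0
2. ¬◇¬(¬p1 → p1), w0
3. ¬p1 → p1, w0
4. p1, w0
Accessibility: w0Rw0
The negation has an open branch (countermodel exists).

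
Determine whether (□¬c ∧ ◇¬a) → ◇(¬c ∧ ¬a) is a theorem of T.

Tableau for the negation ¬((□¬c ∧ ◇¬a) → ◇(¬c ∧ ¬a)):
1. ¬((□¬c ∧ ◇¬a) → ◇(¬c ∧ ¬a)), 0
2. □¬c ∧ ◇¬a, 0
3. ¬◇(¬c ∧ ¬a), 0
4. □¬c, 0
5. ◇¬a, 0
6. ¬(¬c ∧ ¬a), 0
7. ¬c, 0
8. a, 0
9. ¬a, 1
10. ¬(¬c ∧ ¬a), 1
11. ¬c, 1
12. a, 1
Accessibility: 0R0, 0R1, 1R1
Branch closes: a and ¬a both at 1.
Every branch of the negation's tableau closes; the branch above is one of them.

Yes, valid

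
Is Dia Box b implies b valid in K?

Tableau for the negation not (Dia Box b implies b):
1. not (Dia Box b implies b), u
2. Dia Box b, u
3. not b, u
4. Box b, v
Accessibility: uRv
The negation has an open branch (countermodel exists).

Invalid (countermodel exists)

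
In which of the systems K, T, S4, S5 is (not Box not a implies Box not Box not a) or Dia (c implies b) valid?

S4-tableau for the negation not ((not Box not a implies Box not Box not a) or Dia (c implies b)):
1. not ((not Box not a implies Box not Box not a) or Dia (c implies b)), w0
2. not (not Box not a implies Box not Box not a), w0
3. not Dia (c implies b), w0
4. not Box not a, w0
5. not Box not Box not a, w0
6. not (c implies b), w0
7. c, w0
8. not b, w0
9. a, w1
10. not (c implies b), w1
11. c, w1
12. not b, w1
13. Box not a, w2
14. not (c implies b), w2
15. c, w2
16. not b, w2
17. not a, w2
Accessibility: w0Rw0, w0Rw1, w0Rw2, w1Rw1, w2Rw2
Complete open branch: countermodel on an S4-frame, so not valid in S4, nor in K, T (the same frame is also a K-frame and a T-frame).
S5-tableau for the negation not ((not Box not a implies Box not Box not a) or Dia (c implies b)):
1. not ((not Box not a implies Box not Box not a) or Dia (c implies b)), w0
2. not (not Box not a implies Box not Box not a), w0
3. not Dia (c implies b), w0
4. not Box not a, w0
5. not Box not Box not a, w0
6. not (c implies b), w0
7. c, w0
8. not b, w0
9. a, w1
10. not (c implies b), w1
11. c, w1
12. not b, w1
13. Box not a, w2
14. not (c implies b), w2
15. c, w2
16. not b, w2
17. not a, w0
18. not a, w1
Accessibility: w0Rw0, w0Rw1, w0Rw2, w1Rw0, w1Rw1, w1Rw2, w2Rw0, w2Rw1, w2Rw2
Branch closes: a and not a both at w1.
Every branch closes (one shown): valid in S5.

S5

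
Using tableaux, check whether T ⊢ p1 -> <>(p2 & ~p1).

Tableau for the negation ~(p1 -> <>(p2 & ~p1)):
1. ~(p1 -> <>(p2 & ~p1)), w0
2. p1, w0
3. ~<>(p2 & ~p1), w0
4. ~(p2 & ~p1), w0
Accessibility: w0Rw0
The negation has an open branch (countermodel exists).

Not valid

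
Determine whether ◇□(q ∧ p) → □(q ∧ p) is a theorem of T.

Tableau for the negation ¬(◇□(q ∧ p) → □(q ∧ p)):
1. ¬(◇□(q ∧ p) → □(q ∧ p)), w0
2. ◇□(q ∧ p), w0   [¬→-rule on 1]
3. ¬□(q ∧ p), w0   [¬→-rule on 1]
4. □(q ∧ p), w1   [◇-rule on 2: fresh world w1, w0Rw1]
5. q ∧ p, w1   [□-rule on 4 via w1Rw1]
6. q, w1   [∧-rule on 5]
7. p, w1   [∧-rule on 5]
8. ¬(q ∧ p), w2   [¬□-rule on 3: fresh world w2, w0Rw2]
9. ¬p, w2   [¬∧-rule on 8 (branches; this branch)]
Accessibility: w0Rw0, w0Rw1, w0Rw2, w1Rw1, w2Rw2
The negation has an open branch (countermodel exists).

Invalid (countermodel exists)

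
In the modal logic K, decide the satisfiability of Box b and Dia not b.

1. Box b and Dia not b, w0
2. Box b, w0
3. Dia not b, w0
4. not b, w1
5. b, w1
Accessibility: w0Rw1
Branch closes: b and not b both at w1.
Every branch closes; the branch above is one of them.

Unsatisfiable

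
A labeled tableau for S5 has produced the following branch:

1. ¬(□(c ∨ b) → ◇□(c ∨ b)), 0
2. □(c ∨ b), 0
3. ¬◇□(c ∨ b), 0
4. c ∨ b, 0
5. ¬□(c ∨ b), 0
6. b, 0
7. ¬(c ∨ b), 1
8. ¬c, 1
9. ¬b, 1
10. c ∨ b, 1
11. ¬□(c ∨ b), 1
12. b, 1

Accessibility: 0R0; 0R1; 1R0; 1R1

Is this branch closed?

Yes, closed

Both b and ¬b appear at 1.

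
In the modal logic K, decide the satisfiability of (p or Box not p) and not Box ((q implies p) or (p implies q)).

1. (p or Box not p) and not Box ((q implies p) or (p implies q)), w0
2. p or Box not p, w0
3. not Box ((q implies p) or (p implies q)), w0
4. Box not p, w0
5. not ((q implies p) or (p implies q)), w1
6. not (q implies p), w1
7. not (p implies q), w1
8. q, w1
9. not p, w1
10. p, w1
11. not q, w1
Accessibility: w0Rw1
Branch closes: p and not p both at w1.
All branches of the tableau close; one closing branch shown above.

Unsatisfiable (every branch closes)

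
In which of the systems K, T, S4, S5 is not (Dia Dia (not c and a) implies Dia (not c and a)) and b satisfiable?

S4-tableau for the formula:
1. not (Dia Dia (not c and a) implies Dia (not c and a)) and b, 0
2. not (Dia Dia (not c and a) implies Dia (not c and a)), 0   [and-rule on 1]
3. b, 0   [and-rule on 1]
4. Dia Dia (not c and a), 0   [neg-implies-rule on 2]
5. not Dia (not c and a), 0   [neg-implies-rule on 2]
6. not (not c and a), 0   [neg-Dia-rule on 5 via 0R0]
7. not a, 0   [neg-and-rule on 6 (branches; this branch)]
8. Dia (not c and a), 1   [Dia-rule on 4: fresh world 1, 0R1]
9. not (not c and a), 1   [neg-Dia-rule on 5 via 0R1]
10. not a, 1   [neg-and-rule on 9 (branches; this branch)]
11. not c and a, 2   [Dia-rule on 8: fresh world 2, 1R2]
12. not c, 2   [and-rule on 11]
13. a, 2   [and-rule on 11]
14. not (not c and a), 2   [neg-Dia-rule on 5 via 0R2]
15. not a, 2   [neg-and-rule on 14 (branches; this branch)]
Accessibility: 0R0, 0R1, 0R2, 1R1, 1R2, 2R2
Branch closes: a and not a both at 2.
Every branch closes (one shown): unsatisfiable in S4, hence also in S5 (every S5-frame is an S4-frame).
T-tableau for the formula:
1. not (Dia Dia (not c and a) implies Dia (not c and a)) and b, 0
2. not (Dia Dia (not c and a) implies Dia (not c and a)), 0   [and-rule on 1]
3. b, 0   [and-rule on 1]
4. Dia Dia (not c and a), 0   [neg-implies-rule on 2]
5. not Dia (not c and a), 0   [neg-implies-rule on 2]
6. not (not c and a), 0   [neg-Dia-rule on 5 via 0R0]
7. not a, 0   [neg-and-rule on 6 (branches; this branch)]
8. Dia (not c and a), 1   [Dia-rule on 4: fresh world 1, 0R1]
9. not (not c and a), 1   [neg-Dia-rule on 5 via 0R1]
10. not a, 1   [neg-and-rule on 9 (branches; this branch)]
11. not c and a, 2   [Dia-rule on 8: fresh world 2, 1R2]
12. not c, 2   [and-rule on 11]
13. a, 2   [and-rule on 11]
Accessibility: 0R0, 0R1, 1R1, 1R2, 2R2
Complete open branch: satisfiable in T, hence also in K (this T-model is also a K-model).

K, T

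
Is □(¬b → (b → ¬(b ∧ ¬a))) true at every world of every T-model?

Yes, valid

Tableau for the negation ¬□(¬b → (b → ¬(b ∧ ¬a))):
1. ¬□(¬b → (b → ¬(b ∧ ¬a))), w0
2. ¬(¬b → (b → ¬(b ∧ ¬a))), w1
3. ¬b, w1
4. ¬(b → ¬(b ∧ ¬a)), w1
5. b, w1
6. b ∧ ¬a, w1
Accessibility: w0Rw0, w0Rw1, w1Rw1
Branch closes: b and ¬b both at w1.
Every branch of the negation's tableau closes; the branch above is one of them.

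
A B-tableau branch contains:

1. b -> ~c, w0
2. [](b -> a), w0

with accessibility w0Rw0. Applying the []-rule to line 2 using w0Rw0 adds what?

b -> a, w0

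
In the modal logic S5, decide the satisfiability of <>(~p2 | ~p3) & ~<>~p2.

1. <>(~p2 | ~p3) & ~<>~p2, u
2. <>(~p2 | ~p3), u
3. ~<>~p2, u
4. p2, u
5. ~p2 | ~p3, v
6. p2, v
7. ~p3, v
Accessibility: uRu, uRv, vRu, vRv

Satisfiable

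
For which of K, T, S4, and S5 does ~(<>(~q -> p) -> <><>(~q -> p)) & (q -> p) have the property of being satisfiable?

K

T-tableau for the formula:
1. ~(<>(~q -> p) -> <><>(~q -> p)) & (q -> p), w0
2. ~(<>(~q -> p) -> <><>(~q -> p)), w0   [&-rule on 1]
3. q -> p, w0   [&-rule on 1]
4. <>(~q -> p), w0   [~->-rule on 2]
5. ~<><>(~q -> p), w0   [~->-rule on 2]
6. ~<>(~q -> p), w0   [~<>-rule on 5 via w0Rw0]
7. ~(~q -> p), w0   [~<>-rule on 6 via w0Rw0]
8. ~q, w0   [~->-rule on 7]
9. ~p, w0   [~->-rule on 7]
10. ~q -> p, w1   [<>-rule on 4: fresh world w1, w0Rw1]
11. ~<>(~q -> p), w1   [~<>-rule on 5 via w0Rw1]
12. ~(~q -> p), w1   [~<>-rule on 6 via w0Rw1]
13. ~q, w1   [~->-rule on 12]
14. ~p, w1   [~->-rule on 12]
15. p, w1   [->-rule on 10 (branches; this branch)]
Accessibility: w0Rw0, w0Rw1, w1Rw1
Branch closes: p and ~p both at w1.
Every branch closes (one shown): unsatisfiable in T, hence also in S4, S5 (every S4/S5-frame is a T-frame).
K-tableau for the formula:
1. ~(<>(~q -> p) -> <><>(~q -> p)) & (q -> p), w0
2. ~(<>(~q -> p) -> <><>(~q -> p)), w0   [&-rule on 1]
3. q -> p, w0   [&-rule on 1]
4. <>(~q -> p), w0   [~->-rule on 2]
5. ~<><>(~q -> p), w0   [~->-rule on 2]
6. p, w0   [->-rule on 3 (branches; this branch)]
7. ~q -> p, w1   [<>-rule on 4: fresh world w1, w0Rw1]
8. ~<>(~q -> p), w1   [~<>-rule on 5 via w0Rw1]
9. p, w1   [->-rule on 7 (branches; this branch)]
Accessibility: w0Rw1
Complete open branch: satisfiable in K.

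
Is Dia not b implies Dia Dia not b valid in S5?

Tableau for the negation not (Dia not b implies Dia Dia not b):
1. not (Dia not b implies Dia Dia not b), w0
2. Dia not b, w0
3. not Dia Dia not b, w0
4. not Dia not b, w0
5. b, w0
6. not b, w1
7. not Dia not b, w1
8. b, w1
Accessibility: w0Rw0, w0Rw1, w1Rw0, w1Rw1
Branch closes: b and not b both at w1.
All branches of the negation close; one closing branch shown above.

Valid in S5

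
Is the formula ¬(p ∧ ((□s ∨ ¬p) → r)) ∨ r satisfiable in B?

1. ¬(p ∧ ((□s ∨ ¬p) → r)) ∨ r, w0
2. r, w0   [∨-rule on 1 (branches; this branch)]
Accessibility: w0Rw0

Satisfiable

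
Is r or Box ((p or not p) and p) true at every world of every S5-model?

Tableau for the negation not (r or Box ((p or not p) and p)):
1. not (r or Box ((p or not p) and p)), 0
2. not r, 0
3. not Box ((p or not p) and p), 0
4. not ((p or not p) and p), 1
5. not p, 1
Accessibility: 0R0, 0R1, 1R0, 1R1
The negation has an open branch (countermodel exists).

Invalid (countermodel exists)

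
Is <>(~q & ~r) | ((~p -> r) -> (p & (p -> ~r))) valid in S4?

Tableau for the negation ~(<>(~q & ~r) | ((~p -> r) -> (p & (p -> ~r)))):
1. ~(<>(~q & ~r) | ((~p -> r) -> (p & (p -> ~r)))), u
2. ~<>(~q & ~r), u
3. ~((~p -> r) -> (p & (p -> ~r))), u
4. ~p -> r, u
5. ~(p & (p -> ~r)), u
6. ~(~q & ~r), u
7. r, u
8. ~(p -> ~r), u
9. p, u
Accessibility: uRu
The negation has an open branch (countermodel exists).

Invalid (countermodel exists)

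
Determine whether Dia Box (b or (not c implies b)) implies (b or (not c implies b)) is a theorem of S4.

Tableau for the negation not (Dia Box (b or (not c implies b)) implies (b or (not c implies b))):
1. not (Dia Box (b or (not c implies b)) implies (b or (not c implies b))), u
2. Dia Box (b or (not c implies b)), u
3. not (b or (not c implies b)), u
4. not b, u
5. not (not c implies b), u
6. not c, u
7. Box (b or (not c implies b)), v
8. b or (not c implies b), v
9. not c implies b, v
10. b, v
Accessibility: uRu, uRv, vRv
The negation has an open branch (countermodel exists).

No, not valid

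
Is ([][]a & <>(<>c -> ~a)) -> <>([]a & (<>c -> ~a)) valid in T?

Tableau for the negation ~(([][]a & <>(<>c -> ~a)) -> <>([]a & (<>c -> ~a))):
1. ~(([][]a & <>(<>c -> ~a)) -> <>([]a & (<>c -> ~a))), w0
2. [][]a & <>(<>c -> ~a), w0
3. ~<>([]a & (<>c -> ~a)), w0
4. [][]a, w0
5. <>(<>c -> ~a), w0
6. ~([]a & (<>c -> ~a)), w0
7. []a, w0
8. a, w0
9. ~(<>c -> ~a), w0
10. <>c, w0
11. <>c -> ~a, w1
12. ~([]a & (<>c -> ~a)), w1
13. []a, w1
14. a, w1
15. ~<>c, w1
16. ~c, w1
17. ~(<>c -> ~a), w1
18. <>c, w1
19. c, w2
20. ~([]a & (<>c -> ~a)), w2
21. []a, w2
22. a, w2
23. ~(<>c -> ~a), w2
24. <>c, w2
25. c, w3
26. a, w3
27. ~c, w3
Accessibility: w0Rw0, w0Rw1, w0Rw2, w1Rw1, w1Rw3, w2Rw2, w3Rw3
Branch closes: c and ~c both at w3.
All branches of the negation close; one closing branch shown above.

Valid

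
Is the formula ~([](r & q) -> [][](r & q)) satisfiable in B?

1. ~([](r & q) -> [][](r & q)), 0
2. [](r & q), 0
3. ~[][](r & q), 0
4. r & q, 0
5. r, 0
6. q, 0
7. ~[](r & q), 1
8. r & q, 1
9. r, 1
10. q, 1
11. ~(r & q), 2
12. ~q, 2
Accessibility: 0R0, 0R1, 1R0, 1R1, 1R2, 2R1, 2R2

Satisfiable (open branch found)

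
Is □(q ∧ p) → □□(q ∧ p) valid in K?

Tableau for the negation ¬(□(q ∧ p) → □□(q ∧ p)):
1. ¬(□(q ∧ p) → □□(q ∧ p)), u
2. □(q ∧ p), u
3. ¬□□(q ∧ p), u
4. ¬□(q ∧ p), v
5. q ∧ p, v
6. q, v
7. p, v
8. ¬(q ∧ p), w
9. ¬p, w
Accessibility: uRv, vRw
The negation has an open branch (countermodel exists).

Invalid (countermodel exists)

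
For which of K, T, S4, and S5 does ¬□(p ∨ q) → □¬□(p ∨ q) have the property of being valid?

S5-tableau for the negation ¬(¬□(p ∨ q) → □¬□(p ∨ q)):
1. ¬(¬□(p ∨ q) → □¬□(p ∨ q)), w0
2. ¬□(p ∨ q), w0
3. ¬□¬□(p ∨ q), w0
4. ¬(p ∨ q), w1
5. ¬p, w1
6. ¬q, w1
7. □(p ∨ q), w2
8. p ∨ q, w0
9. p ∨ q, w1
10. p ∨ q, w2
11. q, w0
12. q, w1
Accessibility: w0Rw0, w0Rw1, w0Rw2, w1Rw0, w1Rw1, w1Rw2, w2Rw0, w2Rw1, w2Rw2
Branch closes: q and ¬q both at w1.
Every branch closes (one shown): valid in S5.
S4-tableau for the negation ¬(¬□(p ∨ q) → □¬□(p ∨ q)):
1. ¬(¬□(p ∨ q) → □¬□(p ∨ q)), w0
2. ¬□(p ∨ q), w0
3. ¬□¬□(p ∨ q), w0
4. ¬(p ∨ q), w1
5. ¬p, w1
6. ¬q, w1
7. □(p ∨ q), w2
8. p ∨ q, w2
9. q, w2
Accessibility: w0Rw0, w0Rw1, w0Rw2, w1Rw1, w2Rw2
Complete open branch: countermodel on an S4-frame, so not valid in S4, nor in K, T (the same frame is also a K-frame and a T-frame).

S5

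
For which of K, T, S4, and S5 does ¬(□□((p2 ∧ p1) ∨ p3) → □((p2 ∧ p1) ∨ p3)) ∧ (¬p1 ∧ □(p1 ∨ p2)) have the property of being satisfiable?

K

T-tableau for the formula:
1. ¬(□□((p2 ∧ p1) ∨ p3) → □((p2 ∧ p1) ∨ p3)) ∧ (¬p1 ∧ □(p1 ∨ p2)), w0
2. ¬(□□((p2 ∧ p1) ∨ p3) → □((p2 ∧ p1) ∨ p3)), w0
3. ¬p1 ∧ □(p1 ∨ p2), w0
4. □□((p2 ∧ p1) ∨ p3), w0
5. ¬□((p2 ∧ p1) ∨ p3), w0
6. ¬p1, w0
7. □(p1 ∨ p2), w0
8. □((p2 ∧ p1) ∨ p3), w0
9. p1 ∨ p2, w0
10. (p2 ∧ p1) ∨ p3, w0
11. p2, w0
12. p3, w0
13. ¬((p2 ∧ p1) ∨ p3), w1
14. ¬(p2 ∧ p1), w1
15. ¬p3, w1
16. □((p2 ∧ p1) ∨ p3), w1
17. p1 ∨ p2, w1
18. (p2 ∧ p1) ∨ p3, w1
19. ¬p1, w1
20. p2, w1
21. p2 ∧ p1, w1
22. p1, w1
Accessibility: w0Rw0, w0Rw1, w1Rw1
Branch closes: p1 and ¬p1 both at w1.
Every branch closes (one shown): unsatisfiable in T, hence also in S4, S5 (every S4/S5-frame is a T-frame).
K-tableau for the formula:
1. ¬(□□((p2 ∧ p1) ∨ p3) → □((p2 ∧ p1) ∨ p3)) ∧ (¬p1 ∧ □(p1 ∨ p2)), w0
2. ¬(□□((p2 ∧ p1) ∨ p3) → □((p2 ∧ p1) ∨ p3)), w0
3. ¬p1 ∧ □(p1 ∨ p2), w0
4. □□((p2 ∧ p1) ∨ p3), w0
5. ¬□((p2 ∧ p1) ∨ p3), w0
6. ¬p1, w0
7. □(p1 ∨ p2), w0
8. ¬((p2 ∧ p1) ∨ p3), w1
9. ¬(p2 ∧ p1), w1
10. ¬p3, w1
11. □((p2 ∧ p1) ∨ p3), w1
12. p1 ∨ p2, w1
13. ¬p1, w1
14. p2, w1
Accessibility: w0Rw1
Complete open branch: satisfiable in K.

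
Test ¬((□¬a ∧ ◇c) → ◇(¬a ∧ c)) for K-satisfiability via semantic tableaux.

1. ¬((□¬a ∧ ◇c) → ◇(¬a ∧ c)), u
2. □¬a ∧ ◇c, u
3. ¬◇(¬a ∧ c), u
4. □¬a, u
5. ◇c, u
6. c, v
7. ¬(¬a ∧ c), v
8. ¬a, v
9. ¬c, v
Accessibility: uRv
Branch closes: c and ¬c both at v.
All branches of the tableau close; one closing branch shown above.

Unsatisfiable (every branch closes)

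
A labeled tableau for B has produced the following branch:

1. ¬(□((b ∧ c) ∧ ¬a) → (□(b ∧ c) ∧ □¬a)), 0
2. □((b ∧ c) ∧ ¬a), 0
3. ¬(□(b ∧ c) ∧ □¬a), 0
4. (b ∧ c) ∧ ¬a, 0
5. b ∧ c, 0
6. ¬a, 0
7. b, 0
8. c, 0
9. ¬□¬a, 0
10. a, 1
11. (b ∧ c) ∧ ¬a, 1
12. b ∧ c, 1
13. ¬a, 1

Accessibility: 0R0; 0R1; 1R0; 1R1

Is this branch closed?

Both a and ¬a appear at 1.

Closed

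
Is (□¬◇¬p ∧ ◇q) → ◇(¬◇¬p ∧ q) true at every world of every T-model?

Tableau for the negation ¬((□¬◇¬p ∧ ◇q) → ◇(¬◇¬p ∧ q)):
1. ¬((□¬◇¬p ∧ ◇q) → ◇(¬◇¬p ∧ q)), w0
2. □¬◇¬p ∧ ◇q, w0   [¬→-rule on 1]
3. ¬◇(¬◇¬p ∧ q), w0   [¬→-rule on 1]
4. □¬◇¬p, w0   [∧-rule on 2]
5. ◇q, w0   [∧-rule on 2]
6. ¬(¬◇¬p ∧ q), w0   [¬◇-rule on 3 via w0Rw0]
7. ¬◇¬p, w0   [□-rule on 4 via w0Rw0]
8. p, w0   [¬◇-rule on 7 via w0Rw0]
9. ◇¬p, w0   [¬∧-rule on 6 (branches; this branch)]
10. q, w1   [◇-rule on 5: fresh world w1, w0Rw1]
11. ¬(¬◇¬p ∧ q), w1   [¬◇-rule on 3 via w0Rw1]
12. ¬◇¬p, w1   [□-rule on 4 via w0Rw1]
13. p, w1   [¬◇-rule on 7 via w0Rw1]
14. ◇¬p, w1   [¬∧-rule on 11 (branches; this branch)]
15. ¬p, w2   [◇-rule on 9: fresh world w2, w0Rw2]
16. ¬(¬◇¬p ∧ q), w2   [¬◇-rule on 3 via w0Rw2]
17. ¬◇¬p, w2   [□-rule on 4 via w0Rw2]
18. p, w2   [¬◇-rule on 7 via w0Rw2]
Accessibility: w0Rw0, w0Rw1, w0Rw2, w1Rw1, w2Rw2
Branch closes: p and ¬p both at w2.
Every branch of the negation's tableau closes; the branch above is one of them.

Valid in T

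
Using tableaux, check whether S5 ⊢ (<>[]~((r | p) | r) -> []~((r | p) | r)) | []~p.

Valid in S5

Tableau for the negation ~((<>[]~((r | p) | r) -> []~((r | p) | r)) | []~p):
1. ~((<>[]~((r | p) | r) -> []~((r | p) | r)) | []~p), u
2. ~(<>[]~((r | p) | r) -> []~((r | p) | r)), u   [~|-rule on 1]
3. ~[]~p, u   [~|-rule on 1]
4. <>[]~((r | p) | r), u   [~->-rule on 2]
5. ~[]~((r | p) | r), u   [~->-rule on 2]
6. p, v   [~[]-rule on 3: fresh world v, uRv]
7. []~((r | p) | r), w   [<>-rule on 4: fresh world w, uRw]
8. ~((r | p) | r), u   [[]-rule on 7 via wRu]
9. ~(r | p), u   [~|-rule on 8]
10. ~r, u   [~|-rule on 8]
11. ~p, u   [~|-rule on 9]
12. ~((r | p) | r), v   [[]-rule on 7 via wRv]
13. ~(r | p), v   [~|-rule on 12]
14. ~r, v   [~|-rule on 12]
15. ~p, v   [~|-rule on 13]
Accessibility: uRu, uRv, uRw, vRu, vRv, vRw, wRu, wRv, wRw
Branch closes: p and ~p both at v.
All branches of the negation close; one closing branch shown above.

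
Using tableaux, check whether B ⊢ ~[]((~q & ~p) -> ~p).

Tableau for the negation []((~q & ~p) -> ~p):
1. []((~q & ~p) -> ~p), u
2. (~q & ~p) -> ~p, u
3. ~p, u
Accessibility: uRu
The negation has an open branch (countermodel exists).

No, not valid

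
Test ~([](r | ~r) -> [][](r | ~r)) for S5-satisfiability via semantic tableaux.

Unsatisfiable

1. ~([](r | ~r) -> [][](r | ~r)), 0
2. [](r | ~r), 0
3. ~[][](r | ~r), 0
4. r | ~r, 0
5. ~r, 0
6. ~[](r | ~r), 1
7. r | ~r, 1
8. ~r, 1
9. ~(r | ~r), 2
10. ~r, 2
11. r, 2
Accessibility: 0R0, 0R1, 0R2, 1R0, 1R1, 1R2, 2R0, 2R1, 2R2
Branch closes: r and ~r both at 2.
(One branch shown.) All branches close.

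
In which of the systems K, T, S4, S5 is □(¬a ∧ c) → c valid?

K-tableau for the negation ¬(□(¬a ∧ c) → c):
1. ¬(□(¬a ∧ c) → c), w0
2. □(¬a ∧ c), w0   [¬→-rule on 1]
3. ¬c, w0   [¬→-rule on 1]
Complete open branch: countermodel on a K-frame, so not valid in K.
T-tableau for the negation ¬(□(¬a ∧ c) → c):
1. ¬(□(¬a ∧ c) → c), w0
2. □(¬a ∧ c), w0   [¬→-rule on 1]
3. ¬c, w0   [¬→-rule on 1]
4. ¬a ∧ c, w0   [□-rule on 2 via w0Rw0]
5. ¬a, w0   [∧-rule on 4]
6. c, w0   [∧-rule on 4]
Accessibility: w0Rw0
Branch closes: c and ¬c both at w0.
Every branch closes (one shown): valid in T, hence also in S4, S5 (every theorem of T is a theorem of S4 and S5).

T, S4, S5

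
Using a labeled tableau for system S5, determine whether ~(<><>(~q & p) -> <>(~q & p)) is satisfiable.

Unsatisfiable

1. ~(<><>(~q & p) -> <>(~q & p)), 0
2. <><>(~q & p), 0   [~->-rule on 1]
3. ~<>(~q & p), 0   [~->-rule on 1]
4. ~(~q & p), 0   [~<>-rule on 3 via 0R0]
5. ~p, 0   [~&-rule on 4 (branches; this branch)]
6. <>(~q & p), 1   [<>-rule on 2: fresh world 1, 0R1]
7. ~(~q & p), 1   [~<>-rule on 3 via 0R1]
8. ~p, 1   [~&-rule on 7 (branches; this branch)]
9. ~q & p, 2   [<>-rule on 6: fresh world 2, 1R2]
10. ~q, 2   [&-rule on 9]
11. p, 2   [&-rule on 9]
12. ~(~q & p), 2   [~<>-rule on 3 via 0R2]
13. ~p, 2   [~&-rule on 12 (branches; this branch)]
Accessibility: 0R0, 0R1, 0R2, 1R0, 1R1, 1R2, 2R0, 2R1, 2R2
Branch closes: p and ~p both at 2.
All branches of the tableau close; one closing branch shown above.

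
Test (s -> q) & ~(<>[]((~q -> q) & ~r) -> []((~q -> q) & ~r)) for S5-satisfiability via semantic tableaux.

No, unsatisfiable

1. (s -> q) & ~(<>[]((~q -> q) & ~r) -> []((~q -> q) & ~r)), u
2. s -> q, u   [&-rule on 1]
3. ~(<>[]((~q -> q) & ~r) -> []((~q -> q) & ~r)), u   [&-rule on 1]
4. <>[]((~q -> q) & ~r), u   [~->-rule on 3]
5. ~[]((~q -> q) & ~r), u   [~->-rule on 3]
6. q, u   [->-rule on 2 (branches; this branch)]
7. []((~q -> q) & ~r), v   [<>-rule on 4: fresh world v, uRv]
8. (~q -> q) & ~r, u   [[]-rule on 7 via vRu]
9. ~q -> q, u   [&-rule on 8]
10. ~r, u   [&-rule on 8]
11. (~q -> q) & ~r, v   [[]-rule on 7 via vRv]
12. ~q -> q, v   [&-rule on 11]
13. ~r, v   [&-rule on 11]
14. q, v   [->-rule on 12 (branches; this branch)]
15. ~((~q -> q) & ~r), w   [~[]-rule on 5: fresh world w, uRw]
16. (~q -> q) & ~r, w   [[]-rule on 7 via vRw]
17. ~q -> q, w   [&-rule on 16]
18. ~r, w   [&-rule on 16]
19. ~(~q -> q), w   [~&-rule on 15 (branches; this branch)]
20. ~q, w   [~->-rule on 19]
21. q, w   [->-rule on 17 (branches; this branch)]
Accessibility: uRu, uRv, uRw, vRu, vRv, vRw, wRu, wRv, wRw
Branch closes: q and ~q both at w.
(One branch shown.) All branches close.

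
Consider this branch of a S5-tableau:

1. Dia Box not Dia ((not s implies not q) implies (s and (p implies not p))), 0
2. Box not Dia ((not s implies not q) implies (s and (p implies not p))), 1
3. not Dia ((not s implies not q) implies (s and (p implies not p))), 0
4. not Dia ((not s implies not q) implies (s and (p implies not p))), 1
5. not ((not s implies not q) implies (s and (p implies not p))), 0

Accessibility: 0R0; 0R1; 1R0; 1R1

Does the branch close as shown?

There is no literal clash: for every atom and world, at most one sign appears.

Not closed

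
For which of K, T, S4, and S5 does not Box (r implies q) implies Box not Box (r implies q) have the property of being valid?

S5-tableau for the negation not (not Box (r implies q) implies Box not Box (r implies q)):
1. not (not Box (r implies q) implies Box not Box (r implies q)), u
2. not Box (r implies q), u
3. not Box not Box (r implies q), u
4. not (r implies q), v
5. r, v
6. not q, v
7. Box (r implies q), w
8. r implies q, u
9. r implies q, v
10. r implies q, w
11. q, u
12. q, v
Accessibility: uRu, uRv, uRw, vRu, vRv, vRw, wRu, wRv, wRw
Branch closes: q and not q both at v.
Every branch closes (one shown): valid in S5.
S4-tableau for the negation not (not Box (r implies q) implies Box not Box (r implies q)):
1. not (not Box (r implies q) implies Box not Box (r implies q)), u
2. not Box (r implies q), u
3. not Box not Box (r implies q), u
4. not (r implies q), v
5. r, v
6. not q, v
7. Box (r implies q), w
8. r implies q, w
9. q, w
Accessibility: uRu, uRv, uRw, vRv, wRw
Complete open branch: countermodel on an S4-frame, so not valid in S4, nor in K, T (the same frame is also a K-frame and a T-frame).

S5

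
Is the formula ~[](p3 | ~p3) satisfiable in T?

1. ~[](p3 | ~p3), u
2. ~(p3 | ~p3), v   [~[]-rule on 1: fresh world v, uRv]
3. ~p3, v   [~|-rule on 2]
4. p3, v   [~|-rule on 2]
Accessibility: uRu, uRv, vRv
Branch closes: p3 and ~p3 both at v.
All branches of the tableau close; one closing branch shown above.

No, unsatisfiable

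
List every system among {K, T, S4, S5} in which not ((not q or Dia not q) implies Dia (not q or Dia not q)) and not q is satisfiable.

T-tableau for the formula:
1. not ((not q or Dia not q) implies Dia (not q or Dia not q)) and not q, w0
2. not ((not q or Dia not q) implies Dia (not q or Dia not q)), w0
3. not q, w0
4. not q or Dia not q, w0
5. not Dia (not q or Dia not q), w0
6. not (not q or Dia not q), w0
7. q, w0
8. not Dia not q, w0
Accessibility: w0Rw0
Branch closes: q and not q both at w0.
Every branch closes (one shown): unsatisfiable in T, hence also in S4, S5 (every S4/S5-frame is a T-frame).
K-tableau for the formula:
1. not ((not q or Dia not q) implies Dia (not q or Dia not q)) and not q, w0
2. not ((not q or Dia not q) implies Dia (not q or Dia not q)), w0
3. not q, w0
4. not q or Dia not q, w0
5. not Dia (not q or Dia not q), w0
Complete open branch: satisfiable in K.

K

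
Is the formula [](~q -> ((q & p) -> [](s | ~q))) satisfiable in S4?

Satisfiable

1. [](~q -> ((q & p) -> [](s | ~q))), u
2. ~q -> ((q & p) -> [](s | ~q)), u   [[]-rule on 1 via uRu]
3. (q & p) -> [](s | ~q), u   [->-rule on 2 (branches; this branch)]
4. [](s | ~q), u   [->-rule on 3 (branches; this branch)]
5. s | ~q, u   [[]-rule on 4 via uRu]
6. ~q, u   [|-rule on 5 (branches; this branch)]
Accessibility: uRu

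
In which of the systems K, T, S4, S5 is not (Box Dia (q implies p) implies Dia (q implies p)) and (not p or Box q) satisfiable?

K

K-tableau for the formula:
1. not (Box Dia (q implies p) implies Dia (q implies p)) and (not p or Box q), 0
2. not (Box Dia (q implies p) implies Dia (q implies p)), 0
3. not p or Box q, 0
4. Box Dia (q implies p), 0
5. not Dia (q implies p), 0
6. Box q, 0
Complete open branch: satisfiable in K.
T-tableau for the formula:
1. not (Box Dia (q implies p) implies Dia (q implies p)) and (not p or Box q), 0
2. not (Box Dia (q implies p) implies Dia (q implies p)), 0
3. not p or Box q, 0
4. Box Dia (q implies p), 0
5. not Dia (q implies p), 0
6. Dia (q implies p), 0
7. not (q implies p), 0
8. q, 0
9. not p, 0
10. Box q, 0
11. q implies p, 1
12. Dia (q implies p), 1
13. not (q implies p), 1
14. q, 1
15. not p, 1
16. p, 1
Accessibility: 0R0, 0R1, 1R1
Branch closes: p and not p both at 1.
Every branch closes (one shown): unsatisfiable in T, hence also in S4, S5 (every S4/S5-frame is a T-frame).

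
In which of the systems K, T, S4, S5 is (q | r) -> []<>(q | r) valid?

S5

S4-tableau for the negation ~((q | r) -> []<>(q | r)):
1. ~((q | r) -> []<>(q | r)), w0
2. q | r, w0
3. ~[]<>(q | r), w0
4. r, w0
5. ~<>(q | r), w1
6. ~(q | r), w1
7. ~q, w1
8. ~r, w1
Accessibility: w0Rw0, w0Rw1, w1Rw1
Complete open branch: countermodel on an S4-frame, so not valid in S4, nor in K, T (the same frame is also a K-frame and a T-frame).
S5-tableau for the negation ~((q | r) -> []<>(q | r)):
1. ~((q | r) -> []<>(q | r)), w0
2. q | r, w0
3. ~[]<>(q | r), w0
4. r, w0
5. ~<>(q | r), w1
6. ~(q | r), w0
7. ~q, w0
8. ~r, w0
Accessibility: w0Rw0, w0Rw1, w1Rw0, w1Rw1
Branch closes: r and ~r both at w0.
Every branch closes (one shown): valid in S5.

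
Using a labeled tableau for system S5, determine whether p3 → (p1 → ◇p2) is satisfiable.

Yes, satisfiable

1. p3 → (p1 → ◇p2), w0
2. p1 → ◇p2, w0
3. ◇p2, w0
4. p2, w1
Accessibility: w0Rw0, w0Rw1, w1Rw0, w1Rw1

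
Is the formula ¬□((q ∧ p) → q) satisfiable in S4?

1. ¬□((q ∧ p) → q), 0
2. ¬((q ∧ p) → q), 1   [¬□-rule on 1: fresh world 1, 0R1]
3. q ∧ p, 1   [¬→-rule on 2]
4. ¬q, 1   [¬→-rule on 2]
5. q, 1   [∧-rule on 3]
6. p, 1   [∧-rule on 3]
Accessibility: 0R0, 0R1, 1R1
Branch closes: q and ¬q both at 1.
All branches of the tableau close; one closing branch shown above.

No, unsatisfiable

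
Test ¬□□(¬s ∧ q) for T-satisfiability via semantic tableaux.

Satisfiable

1. ¬□□(¬s ∧ q), w0
2. ¬□(¬s ∧ q), w1
3. ¬(¬s ∧ q), w2
4. ¬q, w2
Accessibility: w0Rw0, w0Rw1, w1Rw1, w1Rw2, w2Rw2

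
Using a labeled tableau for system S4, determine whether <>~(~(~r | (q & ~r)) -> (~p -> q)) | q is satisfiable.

1. <>~(~(~r | (q & ~r)) -> (~p -> q)) | q, 0
2. q, 0
Accessibility: 0R0

Satisfiable (open branch found)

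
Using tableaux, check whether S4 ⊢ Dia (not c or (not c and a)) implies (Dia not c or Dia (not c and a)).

Tableau for the negation not (Dia (not c or (not c and a)) implies (Dia not c or Dia (not c and a))):
1. not (Dia (not c or (not c and a)) implies (Dia not c or Dia (not c and a))), w0
2. Dia (not c or (not c and a)), w0   [neg-implies-rule on 1]
3. not (Dia not c or Dia (not c and a)), w0   [neg-implies-rule on 1]
4. not Dia not c, w0   [neg-or-rule on 3]
5. not Dia (not c and a), w0   [neg-or-rule on 3]
6. c, w0   [neg-Dia-rule on 4 via w0Rw0]
7. not (not c and a), w0   [neg-Dia-rule on 5 via w0Rw0]
8. not a, w0   [neg-and-rule on 7 (branches; this branch)]
9. not c or (not c and a), w1   [Dia-rule on 2: fresh world w1, w0Rw1]
10. c, w1   [neg-Dia-rule on 4 via w0Rw1]
11. not (not c and a), w1   [neg-Dia-rule on 5 via w0Rw1]
12. not c and a, w1   [or-rule on 9 (branches; this branch)]
13. not c, w1   [and-rule on 12]
14. a, w1   [and-rule on 12]
Accessibility: w0Rw0, w0Rw1, w1Rw1
Branch closes: c and not c both at w1.
Every branch of the negation's tableau closes; the branch above is one of them.

Yes, valid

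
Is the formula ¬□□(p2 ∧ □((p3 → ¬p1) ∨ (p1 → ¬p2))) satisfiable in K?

Yes, satisfiable

1. ¬□□(p2 ∧ □((p3 → ¬p1) ∨ (p1 → ¬p2))), w0
2. ¬□(p2 ∧ □((p3 → ¬p1) ∨ (p1 → ¬p2))), w1
3. ¬(p2 ∧ □((p3 → ¬p1) ∨ (p1 → ¬p2))), w2
4. ¬□((p3 → ¬p1) ∨ (p1 → ¬p2)), w2
5. ¬((p3 → ¬p1) ∨ (p1 → ¬p2)), w3
6. ¬(p3 → ¬p1), w3
7. ¬(p1 → ¬p2), w3
8. p3, w3
9. p1, w3
10. p2, w3
Accessibility: w0Rw1, w1Rw2, w2Rw3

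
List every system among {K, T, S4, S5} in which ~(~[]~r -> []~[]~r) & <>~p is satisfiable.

S5-tableau for the formula:
1. ~(~[]~r -> []~[]~r) & <>~p, 0
2. ~(~[]~r -> []~[]~r), 0
3. <>~p, 0
4. ~[]~r, 0
5. ~[]~[]~r, 0
6. ~p, 1
7. r, 2
8. []~r, 3
9. ~r, 0
10. ~r, 1
11. ~r, 2
Accessibility: 0R0, 0R1, 0R2, 0R3, 1R0, 1R1, 1R2, 1R3, 2R0, 2R1, 2R2, 2R3, 3R0, 3R1, 3R2, 3R3
Branch closes: r and ~r both at 2.
Every branch closes (one shown): unsatisfiable in S5.
S4-tableau for the formula:
1. ~(~[]~r -> []~[]~r) & <>~p, 0
2. ~(~[]~r -> []~[]~r), 0
3. <>~p, 0
4. ~[]~r, 0
5. ~[]~[]~r, 0
6. ~p, 1
7. r, 2
8. []~r, 3
9. ~r, 3
Accessibility: 0R0, 0R1, 0R2, 0R3, 1R1, 2R2, 3R3
Complete open branch: satisfiable in S4, hence also in K, T (this S4-model is also a K-model and a T-model).

K, T, S4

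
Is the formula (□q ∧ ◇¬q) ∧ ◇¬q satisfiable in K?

Unsatisfiable (every branch closes)

1. (□q ∧ ◇¬q) ∧ ◇¬q, w0
2. □q ∧ ◇¬q, w0
3. ◇¬q, w0
4. □q, w0
5. ¬q, w1
6. q, w1
Accessibility: w0Rw1
Branch closes: q and ¬q both at w1.
Every branch closes; the branch above is one of them.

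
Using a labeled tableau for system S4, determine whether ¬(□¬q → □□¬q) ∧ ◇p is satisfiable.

No, unsatisfiable

1. ¬(□¬q → □□¬q) ∧ ◇p, 0
2. ¬(□¬q → □□¬q), 0   [∧-rule on 1]
3. ◇p, 0   [∧-rule on 1]
4. □¬q, 0   [¬→-rule on 2]
5. ¬□□¬q, 0   [¬→-rule on 2]
6. ¬q, 0   [□-rule on 4 via 0R0]
7. p, 1   [◇-rule on 3: fresh world 1, 0R1]
8. ¬q, 1   [□-rule on 4 via 0R1]
9. ¬□¬q, 2   [¬□-rule on 5: fresh world 2, 0R2]
10. ¬q, 2   [□-rule on 4 via 0R2]
11. q, 3   [¬□-rule on 9: fresh world 3, 2R3]
12. ¬q, 3   [□-rule on 4 via 0R3]
Accessibility: 0R0, 0R1, 0R2, 0R3, 1R1, 2R2, 2R3, 3R3
Branch closes: q and ¬q both at 3.
All branches of the tableau close; one closing branch shown above.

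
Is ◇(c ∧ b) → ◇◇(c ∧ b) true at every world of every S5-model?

Valid

Tableau for the negation ¬(◇(c ∧ b) → ◇◇(c ∧ b)):
1. ¬(◇(c ∧ b) → ◇◇(c ∧ b)), u
2. ◇(c ∧ b), u
3. ¬◇◇(c ∧ b), u
4. ¬◇(c ∧ b), u
5. ¬(c ∧ b), u
6. ¬b, u
7. c ∧ b, v
8. c, v
9. b, v
10. ¬◇(c ∧ b), v
11. ¬(c ∧ b), v
12. ¬b, v
Accessibility: uRu, uRv, vRu, vRv
Branch closes: b and ¬b both at v.
Every branch of the negation's tableau closes; the branch above is one of them.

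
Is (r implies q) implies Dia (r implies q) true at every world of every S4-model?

Tableau for the negation not ((r implies q) implies Dia (r implies q)):
1. not ((r implies q) implies Dia (r implies q)), u
2. r implies q, u
3. not Dia (r implies q), u
4. not (r implies q), u
5. r, u
6. not q, u
7. q, u
Accessibility: uRu
Branch closes: q and not q both at u.
Every branch of the negation's tableau closes; the branch above is one of them.

Valid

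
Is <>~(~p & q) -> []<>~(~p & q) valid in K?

Tableau for the negation ~(<>~(~p & q) -> []<>~(~p & q)):
1. ~(<>~(~p & q) -> []<>~(~p & q)), u
2. <>~(~p & q), u
3. ~[]<>~(~p & q), u
4. ~(~p & q), v
5. ~q, v
6. ~<>~(~p & q), w
Accessibility: uRv, uRw
The negation has an open branch (countermodel exists).

Invalid (countermodel exists)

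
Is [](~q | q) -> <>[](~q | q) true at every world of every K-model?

No, not valid

Tableau for the negation ~([](~q | q) -> <>[](~q | q)):
1. ~([](~q | q) -> <>[](~q | q)), w0
2. [](~q | q), w0
3. ~<>[](~q | q), w0
The negation has an open branch (countermodel exists).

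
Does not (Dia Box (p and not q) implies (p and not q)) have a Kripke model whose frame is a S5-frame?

No, unsatisfiable

1. not (Dia Box (p and not q) implies (p and not q)), u
2. Dia Box (p and not q), u
3. not (p and not q), u
4. q, u
5. Box (p and not q), v
6. p and not q, u
7. p, u
8. not q, u
Accessibility: uRu, uRv, vRu, vRv
Branch closes: q and not q both at u.
(One branch shown.) All branches close.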